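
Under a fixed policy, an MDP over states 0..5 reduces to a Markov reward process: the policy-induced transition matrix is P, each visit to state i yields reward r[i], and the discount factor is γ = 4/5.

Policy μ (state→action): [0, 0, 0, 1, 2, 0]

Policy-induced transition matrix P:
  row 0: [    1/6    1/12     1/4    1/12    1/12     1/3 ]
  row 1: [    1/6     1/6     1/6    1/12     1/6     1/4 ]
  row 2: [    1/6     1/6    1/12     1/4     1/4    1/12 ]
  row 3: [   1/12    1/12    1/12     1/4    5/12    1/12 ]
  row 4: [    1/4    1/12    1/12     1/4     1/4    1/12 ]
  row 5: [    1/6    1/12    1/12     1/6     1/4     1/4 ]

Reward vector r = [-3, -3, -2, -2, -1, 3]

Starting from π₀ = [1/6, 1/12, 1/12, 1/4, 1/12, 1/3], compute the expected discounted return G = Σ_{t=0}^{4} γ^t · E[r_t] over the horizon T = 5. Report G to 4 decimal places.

G = -3.1476

t=0: π = [0.1667, 0.0833, 0.0833, 0.2500, 0.0833, 0.3333], E[r] = -0.5000, γ^t·E[r] = -0.500000, running G = -0.500000
t=1: π = [0.1528, 0.0972, 0.1181, 0.1806, 0.2569, 0.1944], E[r] = -1.0208, γ^t·E[r] = -0.816667, running G = -1.316667
t=2: π = [0.1730, 0.1013, 0.1169, 0.1921, 0.2465, 0.1701], E[r] = -1.1771, γ^t·E[r] = -0.753333, running G = -2.070000
t=3: π = [0.1712, 0.1015, 0.1206, 0.1901, 0.2447, 0.1718], E[r] = -1.1688, γ^t·E[r] = -0.598444, running G = -2.668444
t=4: π = [0.1712, 0.1018, 0.1203, 0.1902, 0.2447, 0.1717], E[r] = -1.1699, γ^t·E[r] = -0.479200, running G = -3.147644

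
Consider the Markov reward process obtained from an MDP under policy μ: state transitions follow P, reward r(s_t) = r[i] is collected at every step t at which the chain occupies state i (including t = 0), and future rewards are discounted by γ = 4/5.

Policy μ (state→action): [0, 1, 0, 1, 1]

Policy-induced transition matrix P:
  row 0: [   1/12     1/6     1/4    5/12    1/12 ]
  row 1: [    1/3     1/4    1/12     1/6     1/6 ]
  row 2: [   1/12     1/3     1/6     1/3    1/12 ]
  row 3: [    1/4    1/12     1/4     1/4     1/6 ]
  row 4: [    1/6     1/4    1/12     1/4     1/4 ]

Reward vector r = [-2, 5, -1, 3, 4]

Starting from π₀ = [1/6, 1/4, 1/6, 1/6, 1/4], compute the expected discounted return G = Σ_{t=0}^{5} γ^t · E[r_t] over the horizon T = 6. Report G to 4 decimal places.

G = 7.4156

t=0: π = [0.1667, 0.2500, 0.1667, 0.1667, 0.2500], E[r] = 2.2500, γ^t·E[r] = 2.250000, running G = 2.250000
t=1: π = [0.1944, 0.2222, 0.1528, 0.2708, 0.1597], E[r] = 2.0208, γ^t·E[r] = 1.616667, running G = 3.866667
t=2: π = [0.1973, 0.2014, 0.1736, 0.2766, 0.1510], E[r] = 1.8727, γ^t·E[r] = 1.198519, running G = 5.065185
t=3: π = [0.1924, 0.2019, 0.1768, 0.2806, 0.1483], E[r] = 1.8832, γ^t·E[r] = 0.964173, running G = 6.029358
t=4: π = [0.1929, 0.2019, 0.1769, 0.2800, 0.1483], E[r] = 1.8799, γ^t·E[r] = 0.770005, running G = 6.799363
t=5: π = [0.1928, 0.2020, 0.1769, 0.2801, 0.1482], E[r] = 1.8805, γ^t·E[r] = 0.616191, running G = 7.415553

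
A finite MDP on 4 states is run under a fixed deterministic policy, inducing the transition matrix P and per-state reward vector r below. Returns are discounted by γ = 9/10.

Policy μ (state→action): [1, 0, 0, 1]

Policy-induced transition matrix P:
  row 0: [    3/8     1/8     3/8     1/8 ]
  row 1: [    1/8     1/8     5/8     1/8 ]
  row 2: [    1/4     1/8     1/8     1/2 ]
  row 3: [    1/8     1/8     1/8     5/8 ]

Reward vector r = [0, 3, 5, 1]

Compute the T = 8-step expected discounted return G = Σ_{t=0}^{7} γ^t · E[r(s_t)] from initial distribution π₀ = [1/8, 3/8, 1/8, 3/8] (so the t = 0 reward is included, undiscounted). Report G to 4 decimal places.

t=0: π = [0.1250, 0.3750, 0.1250, 0.3750], E[r] = 2.1250, γ^t·E[r] = 2.125000, running G = 2.125000
t=1: π = [0.1719, 0.1250, 0.3438, 0.3594], E[r] = 2.4531, γ^t·E[r] = 2.207813, running G = 4.332813
t=2: π = [0.2109, 0.1250, 0.2305, 0.4336], E[r] = 1.9609, γ^t·E[r] = 1.588359, running G = 5.921172
t=3: π = [0.2065, 0.1250, 0.2402, 0.4282], E[r] = 2.0044, γ^t·E[r] = 1.461204, running G = 7.382375
t=4: π = [0.2067, 0.1250, 0.2391, 0.4292], E[r] = 1.9999, γ^t·E[r] = 1.312120, running G = 8.694495
t=5: π = [0.2066, 0.1250, 0.2392, 0.4293], E[r] = 2.0001, γ^t·E[r] = 1.181043, running G = 9.875538
t=6: π = [0.2065, 0.1250, 0.2391, 0.4293], E[r] = 2.0000, γ^t·E[r] = 1.062894, running G = 10.938433
t=7: π = [0.2065, 0.1250, 0.2391, 0.4293], E[r] = 2.0000, γ^t·E[r] = 0.956598, running G = 11.895031

G = 11.8950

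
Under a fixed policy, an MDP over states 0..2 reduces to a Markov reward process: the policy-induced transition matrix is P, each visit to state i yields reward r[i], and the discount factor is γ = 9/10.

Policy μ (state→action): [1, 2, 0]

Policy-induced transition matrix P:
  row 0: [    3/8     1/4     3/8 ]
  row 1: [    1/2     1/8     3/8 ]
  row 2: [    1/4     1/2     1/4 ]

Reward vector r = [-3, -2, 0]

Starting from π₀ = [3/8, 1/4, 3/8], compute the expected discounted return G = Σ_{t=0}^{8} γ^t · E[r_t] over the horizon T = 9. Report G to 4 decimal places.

t=0: π = [0.3750, 0.2500, 0.3750], E[r] = -1.6250, γ^t·E[r] = -1.625000, running G = -1.625000
t=1: π = [0.3594, 0.3125, 0.3281], E[r] = -1.7031, γ^t·E[r] = -1.532813, running G = -3.157813
t=2: π = [0.3730, 0.2930, 0.3340], E[r] = -1.7051, γ^t·E[r] = -1.381113, running G = -4.538926
t=3: π = [0.3699, 0.2969, 0.3333], E[r] = -1.7034, γ^t·E[r] = -1.241756, running G = -5.780682
t=4: π = [0.3705, 0.2962, 0.3333], E[r] = -1.7038, γ^t·E[r] = -1.117841, running G = -6.898523
t=5: π = [0.3704, 0.2963, 0.3333], E[r] = -1.7037, γ^t·E[r] = -1.006014, running G = -7.904537
t=6: π = [0.3704, 0.2963, 0.3333], E[r] = -1.7037, γ^t·E[r] = -0.905419, running G = -8.809955
t=7: π = [0.3704, 0.2963, 0.3333], E[r] = -1.7037, γ^t·E[r] = -0.814876, running G = -9.624832
t=8: π = [0.3704, 0.2963, 0.3333], E[r] = -1.7037, γ^t·E[r] = -0.733389, running G = -10.358220

G = -10.3582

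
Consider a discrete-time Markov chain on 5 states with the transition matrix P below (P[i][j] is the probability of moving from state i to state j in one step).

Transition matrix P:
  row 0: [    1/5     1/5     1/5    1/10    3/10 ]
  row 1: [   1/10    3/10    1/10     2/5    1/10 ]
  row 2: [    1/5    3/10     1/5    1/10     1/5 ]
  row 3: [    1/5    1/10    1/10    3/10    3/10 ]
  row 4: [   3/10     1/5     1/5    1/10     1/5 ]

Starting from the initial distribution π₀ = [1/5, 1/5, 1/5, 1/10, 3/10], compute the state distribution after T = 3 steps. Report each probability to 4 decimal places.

π = [0.1994, 0.2176, 0.1573, 0.2076, 0.2181]

t=0: π = [0.2000, 0.2000, 0.2000, 0.1000, 0.3000]
t=1: π = [0.2100, 0.2300, 0.1700, 0.1800, 0.2100]
t=2: π = [0.1980, 0.2220, 0.1590, 0.2050, 0.2160]
t=3: π = [0.1994, 0.2176, 0.1573, 0.2076, 0.2181]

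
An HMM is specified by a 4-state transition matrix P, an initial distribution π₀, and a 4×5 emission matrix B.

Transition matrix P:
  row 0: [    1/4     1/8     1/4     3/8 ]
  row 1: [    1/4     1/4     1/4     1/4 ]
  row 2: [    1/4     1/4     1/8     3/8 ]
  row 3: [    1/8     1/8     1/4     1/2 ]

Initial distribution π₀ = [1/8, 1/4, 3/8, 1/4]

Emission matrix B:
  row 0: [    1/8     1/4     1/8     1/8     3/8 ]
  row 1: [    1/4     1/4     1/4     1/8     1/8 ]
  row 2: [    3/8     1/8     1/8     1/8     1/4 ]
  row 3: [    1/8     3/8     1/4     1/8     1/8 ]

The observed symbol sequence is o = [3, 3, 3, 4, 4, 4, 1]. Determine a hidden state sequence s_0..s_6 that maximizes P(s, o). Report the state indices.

t=0: δ = [1.562e-02, 3.125e-02, 4.688e-02, 3.125e-02]  (obs o_0=3)
t=1: δ = [1.465e-03, 1.465e-03, 9.766e-04, 2.197e-03]  ψ = [2, 2, 1, 2]  (obs o_1=3)
t=2: δ = [4.578e-05, 4.578e-05, 6.866e-05, 1.373e-04]  ψ = [0, 1, 3, 3]  (obs o_2=3)
t=3: δ = [6.437e-06, 2.146e-06, 8.583e-06, 8.583e-06]  ψ = [2, 2, 3, 3]  (obs o_3=4)
t=4: δ = [8.047e-07, 2.682e-07, 5.364e-07, 5.364e-07]  ψ = [2, 2, 3, 3]  (obs o_4=4)
t=5: δ = [7.544e-08, 1.676e-08, 5.029e-08, 3.772e-08]  ψ = [0, 2, 0, 0]  (obs o_5=4)
t=6: δ = [4.715e-09, 3.143e-09, 2.357e-09, 1.061e-08]  ψ = [0, 2, 0, 0]  (obs o_6=1)
backtrack: best end state = 3; path = [2, 3, 3, 2, 0, 0, 3]

path = [2, 3, 3, 2, 0, 0, 3]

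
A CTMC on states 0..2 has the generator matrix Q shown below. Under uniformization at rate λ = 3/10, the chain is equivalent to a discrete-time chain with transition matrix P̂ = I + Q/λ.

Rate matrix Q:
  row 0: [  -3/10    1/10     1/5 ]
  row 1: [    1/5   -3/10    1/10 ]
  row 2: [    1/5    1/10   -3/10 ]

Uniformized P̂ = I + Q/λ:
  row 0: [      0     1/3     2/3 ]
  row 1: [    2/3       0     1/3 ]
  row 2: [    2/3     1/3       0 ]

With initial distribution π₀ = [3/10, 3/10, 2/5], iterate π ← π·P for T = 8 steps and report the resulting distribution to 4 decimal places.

t=0: π = [0.3000, 0.3000, 0.4000]
t=1: π = [0.4667, 0.2333, 0.3000]
t=2: π = [0.3556, 0.2556, 0.3889]
t=3: π = [0.4296, 0.2481, 0.3222]
t=4: π = [0.3802, 0.2506, 0.3691]
t=5: π = [0.4132, 0.2498, 0.3370]
t=6: π = [0.3912, 0.2501, 0.3587]
t=7: π = [0.4059, 0.2500, 0.3442]
t=8: π = [0.3961, 0.2500, 0.3539]

π = [0.3961, 0.2500, 0.3539]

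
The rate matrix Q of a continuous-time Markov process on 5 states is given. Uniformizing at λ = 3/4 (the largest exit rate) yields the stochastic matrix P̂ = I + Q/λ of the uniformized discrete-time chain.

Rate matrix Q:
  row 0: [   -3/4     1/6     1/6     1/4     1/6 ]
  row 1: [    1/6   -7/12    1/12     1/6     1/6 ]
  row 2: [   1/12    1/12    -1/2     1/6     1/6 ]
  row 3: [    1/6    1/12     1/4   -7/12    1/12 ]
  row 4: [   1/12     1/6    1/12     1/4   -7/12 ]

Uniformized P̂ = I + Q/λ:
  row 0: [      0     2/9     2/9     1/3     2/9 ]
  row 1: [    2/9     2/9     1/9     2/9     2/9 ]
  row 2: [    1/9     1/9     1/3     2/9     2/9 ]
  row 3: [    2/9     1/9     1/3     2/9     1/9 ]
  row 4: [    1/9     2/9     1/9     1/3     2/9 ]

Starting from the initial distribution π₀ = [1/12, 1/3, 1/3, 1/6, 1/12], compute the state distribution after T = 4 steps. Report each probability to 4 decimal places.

t=0: π = [0.0833, 0.3333, 0.3333, 0.1667, 0.0833]
t=1: π = [0.1574, 0.1667, 0.2315, 0.2407, 0.2037]
t=2: π = [0.1389, 0.1698, 0.2335, 0.2623, 0.1955]
t=3: π = [0.1437, 0.1671, 0.2367, 0.2594, 0.1931]
t=4: π = [0.1425, 0.1671, 0.2373, 0.2596, 0.1934]

π = [0.1425, 0.1671, 0.2373, 0.2596, 0.1934]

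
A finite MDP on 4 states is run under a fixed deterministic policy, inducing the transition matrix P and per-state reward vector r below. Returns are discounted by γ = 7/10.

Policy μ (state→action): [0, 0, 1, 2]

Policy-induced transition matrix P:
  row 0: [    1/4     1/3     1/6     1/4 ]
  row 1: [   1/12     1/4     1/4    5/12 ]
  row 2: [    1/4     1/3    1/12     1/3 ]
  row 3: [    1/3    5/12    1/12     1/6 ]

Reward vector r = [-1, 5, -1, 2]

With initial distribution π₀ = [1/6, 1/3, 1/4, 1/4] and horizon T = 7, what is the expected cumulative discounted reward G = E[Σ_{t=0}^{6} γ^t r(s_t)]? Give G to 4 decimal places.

t=0: π = [0.1667, 0.3333, 0.2500, 0.2500], E[r] = 1.7500, γ^t·E[r] = 1.750000, running G = 1.750000
t=1: π = [0.2153, 0.3264, 0.1528, 0.3056], E[r] = 1.8750, γ^t·E[r] = 1.312500, running G = 3.062500
t=2: π = [0.2211, 0.3316, 0.1557, 0.2917], E[r] = 1.8646, γ^t·E[r] = 0.913646, running G = 3.976146
t=3: π = [0.2190, 0.3300, 0.1570, 0.2939], E[r] = 1.8618, γ^t·E[r] = 0.638609, running G = 4.614755
t=4: π = [0.2195, 0.3303, 0.1566, 0.2936], E[r] = 1.8627, γ^t·E[r] = 0.447244, running G = 5.061999
t=5: π = [0.2194, 0.3303, 0.1567, 0.2936], E[r] = 1.8625, γ^t·E[r] = 0.313038, running G = 5.375037
t=6: π = [0.2194, 0.3303, 0.1567, 0.2936], E[r] = 1.8626, γ^t·E[r] = 0.219131, running G = 5.594167

G = 5.5942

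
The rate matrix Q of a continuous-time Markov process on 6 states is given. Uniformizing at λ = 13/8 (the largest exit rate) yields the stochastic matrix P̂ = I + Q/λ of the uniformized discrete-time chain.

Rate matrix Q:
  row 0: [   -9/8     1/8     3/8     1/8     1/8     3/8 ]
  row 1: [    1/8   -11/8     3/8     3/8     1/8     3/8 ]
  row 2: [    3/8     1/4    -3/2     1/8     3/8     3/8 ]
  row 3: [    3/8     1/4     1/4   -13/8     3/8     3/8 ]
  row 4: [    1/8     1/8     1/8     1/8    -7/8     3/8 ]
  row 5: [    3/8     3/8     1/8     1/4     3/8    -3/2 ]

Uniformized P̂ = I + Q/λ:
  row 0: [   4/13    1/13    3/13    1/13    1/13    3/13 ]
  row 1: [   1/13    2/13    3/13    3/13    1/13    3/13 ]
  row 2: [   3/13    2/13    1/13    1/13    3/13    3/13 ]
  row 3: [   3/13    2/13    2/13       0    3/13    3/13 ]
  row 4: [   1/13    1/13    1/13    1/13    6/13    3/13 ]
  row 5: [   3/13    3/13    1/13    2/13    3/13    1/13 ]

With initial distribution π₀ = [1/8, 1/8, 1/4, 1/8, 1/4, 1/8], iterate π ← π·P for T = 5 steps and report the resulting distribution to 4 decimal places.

t=0: π = [0.1250, 0.1250, 0.2500, 0.1250, 0.2500, 0.1250]
t=1: π = [0.1827, 0.1346, 0.1250, 0.0962, 0.2500, 0.2115]
t=2: π = [0.1857, 0.1368, 0.1331, 0.1065, 0.2396, 0.1982]
t=3: π = [0.1871, 0.1364, 0.1347, 0.1050, 0.2365, 0.2003]
t=4: π = [0.1878, 0.1367, 0.1348, 0.1052, 0.2356, 0.2000]
t=5: π = [0.1879, 0.1367, 0.1349, 0.1052, 0.2352, 0.2000]

π = [0.1879, 0.1367, 0.1349, 0.1052, 0.2352, 0.2000]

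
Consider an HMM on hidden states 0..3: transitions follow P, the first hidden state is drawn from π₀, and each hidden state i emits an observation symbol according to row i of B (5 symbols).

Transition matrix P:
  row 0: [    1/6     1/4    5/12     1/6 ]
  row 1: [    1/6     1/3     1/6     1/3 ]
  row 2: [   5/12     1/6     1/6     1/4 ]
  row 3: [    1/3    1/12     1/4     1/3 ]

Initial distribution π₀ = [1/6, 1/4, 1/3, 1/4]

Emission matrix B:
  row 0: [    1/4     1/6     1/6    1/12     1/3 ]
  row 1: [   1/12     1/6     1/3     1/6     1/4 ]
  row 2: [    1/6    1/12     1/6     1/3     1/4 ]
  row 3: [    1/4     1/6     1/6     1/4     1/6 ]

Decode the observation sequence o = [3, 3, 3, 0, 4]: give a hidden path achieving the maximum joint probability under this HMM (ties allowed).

path = [2, 3, 2, 0, 2]

t=0: δ = [1.389e-02, 4.167e-02, 1.111e-01, 6.250e-02]  (obs o_0=3)
t=1: δ = [3.858e-03, 3.086e-03, 6.173e-03, 6.944e-03]  ψ = [2, 2, 2, 2]  (obs o_1=3)
t=2: δ = [2.143e-04, 1.715e-04, 5.787e-04, 5.787e-04]  ψ = [2, 1, 3, 3]  (obs o_2=3)
t=3: δ = [6.028e-05, 8.038e-06, 2.411e-05, 4.823e-05]  ψ = [2, 2, 3, 3]  (obs o_3=0)
t=4: δ = [5.358e-06, 3.768e-06, 6.279e-06, 2.679e-06]  ψ = [3, 0, 0, 3]  (obs o_4=4)
backtrack: best end state = 2; path = [2, 3, 2, 0, 2]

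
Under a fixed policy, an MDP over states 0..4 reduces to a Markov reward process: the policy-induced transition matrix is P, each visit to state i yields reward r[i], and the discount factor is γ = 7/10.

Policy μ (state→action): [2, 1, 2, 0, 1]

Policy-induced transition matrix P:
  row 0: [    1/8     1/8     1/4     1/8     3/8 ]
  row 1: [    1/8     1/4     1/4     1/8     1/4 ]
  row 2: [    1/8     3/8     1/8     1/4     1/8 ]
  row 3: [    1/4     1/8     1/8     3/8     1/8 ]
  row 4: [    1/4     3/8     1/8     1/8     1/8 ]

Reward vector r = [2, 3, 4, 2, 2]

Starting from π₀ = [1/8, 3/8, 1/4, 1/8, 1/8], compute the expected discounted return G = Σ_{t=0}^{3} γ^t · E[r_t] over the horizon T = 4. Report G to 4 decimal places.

G = 6.8976

t=0: π = [0.1250, 0.3750, 0.2500, 0.1250, 0.1250], E[r] = 2.8750, γ^t·E[r] = 2.875000, running G = 2.875000
t=1: π = [0.1563, 0.2656, 0.1875, 0.1875, 0.2031], E[r] = 2.6406, γ^t·E[r] = 1.848438, running G = 4.723438
t=2: π = [0.1738, 0.2559, 0.1777, 0.1953, 0.1973], E[r] = 2.6113, γ^t·E[r] = 1.279551, running G = 6.002988
t=3: π = [0.1741, 0.2507, 0.1787, 0.1960, 0.2004], E[r] = 2.6082, γ^t·E[r] = 0.894597, running G = 6.897585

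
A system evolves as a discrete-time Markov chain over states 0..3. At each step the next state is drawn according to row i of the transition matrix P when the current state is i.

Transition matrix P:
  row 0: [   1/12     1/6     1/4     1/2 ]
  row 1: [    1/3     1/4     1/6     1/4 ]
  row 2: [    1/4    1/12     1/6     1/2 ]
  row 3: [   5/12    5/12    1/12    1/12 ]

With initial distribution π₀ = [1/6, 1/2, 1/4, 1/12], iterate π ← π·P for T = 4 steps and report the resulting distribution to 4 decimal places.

t=0: π = [0.1667, 0.5000, 0.2500, 0.0833]
t=1: π = [0.2778, 0.2083, 0.1736, 0.3403]
t=2: π = [0.2778, 0.2546, 0.1615, 0.3061]
t=3: π = [0.2759, 0.2510, 0.1643, 0.3088]
t=4: π = [0.2764, 0.2511, 0.1639, 0.3086]

π = [0.2764, 0.2511, 0.1639, 0.3086]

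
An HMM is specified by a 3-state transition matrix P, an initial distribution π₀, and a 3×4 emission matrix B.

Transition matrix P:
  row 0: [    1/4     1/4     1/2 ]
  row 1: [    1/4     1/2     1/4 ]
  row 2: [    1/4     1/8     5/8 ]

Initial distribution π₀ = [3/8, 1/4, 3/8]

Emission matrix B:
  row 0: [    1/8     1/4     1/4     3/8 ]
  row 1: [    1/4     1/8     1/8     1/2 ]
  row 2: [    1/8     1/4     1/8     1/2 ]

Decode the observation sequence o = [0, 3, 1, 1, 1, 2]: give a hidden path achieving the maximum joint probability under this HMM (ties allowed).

t=0: δ = [4.688e-02, 6.250e-02, 4.688e-02]  (obs o_0=0)
t=1: δ = [5.859e-03, 1.562e-02, 1.465e-02]  ψ = [1, 1, 2]  (obs o_1=3)
t=2: δ = [9.766e-04, 9.766e-04, 2.289e-03]  ψ = [1, 1, 2]  (obs o_2=1)
t=3: δ = [1.431e-04, 6.104e-05, 3.576e-04]  ψ = [2, 1, 2]  (obs o_3=1)
t=4: δ = [2.235e-05, 5.588e-06, 5.588e-05]  ψ = [2, 2, 2]  (obs o_4=1)
t=5: δ = [3.492e-06, 8.731e-07, 4.366e-06]  ψ = [2, 2, 2]  (obs o_5=2)
backtrack: best end state = 2; path = [2, 2, 2, 2, 2, 2]

path = [2, 2, 2, 2, 2, 2]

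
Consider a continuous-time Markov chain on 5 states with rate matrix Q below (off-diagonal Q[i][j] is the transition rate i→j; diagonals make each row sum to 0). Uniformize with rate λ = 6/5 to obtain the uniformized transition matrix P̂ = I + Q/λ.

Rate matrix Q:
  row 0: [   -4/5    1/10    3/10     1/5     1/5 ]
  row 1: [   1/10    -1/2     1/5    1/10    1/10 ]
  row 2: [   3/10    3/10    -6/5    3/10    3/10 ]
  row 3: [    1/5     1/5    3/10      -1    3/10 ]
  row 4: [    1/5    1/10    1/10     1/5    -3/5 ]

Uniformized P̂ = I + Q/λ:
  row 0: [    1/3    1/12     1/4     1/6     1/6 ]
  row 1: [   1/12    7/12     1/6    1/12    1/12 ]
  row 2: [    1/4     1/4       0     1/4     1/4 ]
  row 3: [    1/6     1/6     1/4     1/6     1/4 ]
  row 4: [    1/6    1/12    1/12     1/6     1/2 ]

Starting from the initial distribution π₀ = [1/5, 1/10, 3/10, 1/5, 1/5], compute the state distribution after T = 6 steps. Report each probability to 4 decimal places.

t=0: π = [0.2000, 0.1000, 0.3000, 0.2000, 0.2000]
t=1: π = [0.2167, 0.2000, 0.1333, 0.1833, 0.2667]
t=2: π = [0.1972, 0.2208, 0.1556, 0.1611, 0.2653]
t=3: π = [0.1941, 0.2331, 0.1485, 0.1612, 0.2631]
t=4: π = [0.1920, 0.2381, 0.1496, 0.1596, 0.2607]
t=5: π = [0.1913, 0.2406, 0.1493, 0.1593, 0.2595]
t=6: π = [0.1909, 0.2418, 0.1494, 0.1591, 0.2588]

π = [0.1909, 0.2418, 0.1494, 0.1591, 0.2588]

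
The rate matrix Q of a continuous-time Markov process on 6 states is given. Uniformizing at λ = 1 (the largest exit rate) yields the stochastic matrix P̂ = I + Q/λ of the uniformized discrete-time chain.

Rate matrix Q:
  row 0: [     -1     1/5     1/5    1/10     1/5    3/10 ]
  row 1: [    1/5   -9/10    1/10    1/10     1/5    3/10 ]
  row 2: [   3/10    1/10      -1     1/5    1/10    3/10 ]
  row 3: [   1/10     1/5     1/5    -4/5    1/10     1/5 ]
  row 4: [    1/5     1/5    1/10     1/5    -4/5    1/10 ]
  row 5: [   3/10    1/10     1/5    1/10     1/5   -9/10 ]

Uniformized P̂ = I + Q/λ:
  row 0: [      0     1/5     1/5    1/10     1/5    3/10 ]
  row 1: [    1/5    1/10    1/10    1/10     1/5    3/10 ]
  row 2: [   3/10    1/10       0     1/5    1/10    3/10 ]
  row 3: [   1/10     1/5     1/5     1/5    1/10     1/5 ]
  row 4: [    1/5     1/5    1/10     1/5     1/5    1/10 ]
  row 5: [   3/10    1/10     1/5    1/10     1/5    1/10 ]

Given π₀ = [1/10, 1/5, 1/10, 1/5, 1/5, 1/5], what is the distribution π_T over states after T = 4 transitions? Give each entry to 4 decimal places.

π = [0.1835, 0.1501, 0.1399, 0.1457, 0.1715, 0.2094]

t=0: π = [0.1000, 0.2000, 0.1000, 0.2000, 0.2000, 0.2000]
t=1: π = [0.1900, 0.1500, 0.1400, 0.1500, 0.1700, 0.2000]
t=2: π = [0.1810, 0.1510, 0.1400, 0.1460, 0.1710, 0.2110]
t=3: π = [0.1843, 0.1498, 0.1398, 0.1457, 0.1714, 0.2090]
t=4: π = [0.1835, 0.1501, 0.1399, 0.1457, 0.1715, 0.2094]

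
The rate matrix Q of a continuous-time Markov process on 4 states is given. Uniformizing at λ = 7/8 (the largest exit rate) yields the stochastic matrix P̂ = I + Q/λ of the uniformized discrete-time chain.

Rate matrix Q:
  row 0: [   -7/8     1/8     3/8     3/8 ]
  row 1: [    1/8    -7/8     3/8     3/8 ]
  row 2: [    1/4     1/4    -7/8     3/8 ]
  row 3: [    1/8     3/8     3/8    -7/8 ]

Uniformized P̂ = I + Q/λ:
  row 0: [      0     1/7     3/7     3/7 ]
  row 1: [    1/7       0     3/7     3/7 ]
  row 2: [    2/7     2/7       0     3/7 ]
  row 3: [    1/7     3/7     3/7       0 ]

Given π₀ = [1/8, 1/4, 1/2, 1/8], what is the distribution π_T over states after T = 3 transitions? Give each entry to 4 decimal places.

t=0: π = [0.1250, 0.2500, 0.5000, 0.1250]
t=1: π = [0.1964, 0.2143, 0.2143, 0.3750]
t=2: π = [0.1454, 0.2500, 0.3367, 0.2679]
t=3: π = [0.1702, 0.2318, 0.2843, 0.3138]

π = [0.1702, 0.2318, 0.2843, 0.3138]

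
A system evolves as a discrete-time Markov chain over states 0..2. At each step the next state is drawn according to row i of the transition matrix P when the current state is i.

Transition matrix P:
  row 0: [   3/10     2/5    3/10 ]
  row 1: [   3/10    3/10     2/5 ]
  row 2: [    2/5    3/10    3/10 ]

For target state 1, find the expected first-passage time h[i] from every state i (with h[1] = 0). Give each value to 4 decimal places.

h = [2.7027, 0.0000, 2.9730]

First-step conditioning: h[1] = 0; for i ≠ 1, h[i] = 1 + Σ_k P[i][k]·h[k].
  h[0] = 1 + 3/10·h[0] + 3/10·h[2]
  h[2] = 1 + 2/5·h[0] + 3/10·h[2]
Solving the 2×2 linear system over states ≠ 1 gives exactly h = [100/37, 0, 110/37] (h[1] = 0 is the target).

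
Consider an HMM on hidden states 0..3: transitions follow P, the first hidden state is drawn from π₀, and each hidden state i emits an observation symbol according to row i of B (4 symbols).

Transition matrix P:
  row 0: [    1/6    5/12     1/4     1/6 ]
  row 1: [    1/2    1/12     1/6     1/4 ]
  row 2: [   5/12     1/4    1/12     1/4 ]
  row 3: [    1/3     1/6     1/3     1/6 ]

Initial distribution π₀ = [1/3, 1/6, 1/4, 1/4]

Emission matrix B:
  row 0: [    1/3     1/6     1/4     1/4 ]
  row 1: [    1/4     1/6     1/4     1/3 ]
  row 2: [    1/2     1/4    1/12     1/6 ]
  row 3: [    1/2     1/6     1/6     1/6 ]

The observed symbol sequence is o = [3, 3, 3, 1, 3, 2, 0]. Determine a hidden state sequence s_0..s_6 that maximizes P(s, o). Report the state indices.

t=0: δ = [8.333e-02, 5.556e-02, 4.167e-02, 4.167e-02]  (obs o_0=3)
t=1: δ = [6.944e-03, 1.157e-02, 3.472e-03, 2.315e-03]  ψ = [1, 0, 0, 0]  (obs o_1=3)
t=2: δ = [1.447e-03, 9.645e-04, 3.215e-04, 4.823e-04]  ψ = [1, 0, 1, 1]  (obs o_2=3)
t=3: δ = [8.038e-05, 1.005e-04, 9.042e-05, 4.019e-05]  ψ = [1, 0, 0, 0]  (obs o_3=1)
t=4: δ = [1.256e-05, 1.116e-05, 3.349e-06, 4.186e-06]  ψ = [1, 0, 0, 1]  (obs o_4=3)
t=5: δ = [1.395e-06, 1.308e-06, 2.616e-07, 4.651e-07]  ψ = [1, 0, 0, 1]  (obs o_5=2)
t=6: δ = [2.180e-07, 1.454e-07, 1.744e-07, 1.635e-07]  ψ = [1, 0, 0, 1]  (obs o_6=0)
backtrack: best end state = 0; path = [0, 1, 0, 1, 0, 1, 0]

path = [0, 1, 0, 1, 0, 1, 0]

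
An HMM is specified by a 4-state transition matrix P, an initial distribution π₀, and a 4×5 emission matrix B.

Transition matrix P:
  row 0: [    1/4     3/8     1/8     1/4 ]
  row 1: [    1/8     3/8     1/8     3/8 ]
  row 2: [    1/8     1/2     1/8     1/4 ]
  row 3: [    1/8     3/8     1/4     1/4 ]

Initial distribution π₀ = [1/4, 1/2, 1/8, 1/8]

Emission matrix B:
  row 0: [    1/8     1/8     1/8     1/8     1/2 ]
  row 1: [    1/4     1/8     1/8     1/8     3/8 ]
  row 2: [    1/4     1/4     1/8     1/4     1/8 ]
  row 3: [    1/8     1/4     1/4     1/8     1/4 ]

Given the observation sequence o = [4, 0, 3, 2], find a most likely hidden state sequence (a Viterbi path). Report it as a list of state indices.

path = [1, 1, 1, 3]

t=0: δ = [1.250e-01, 1.875e-01, 1.562e-02, 3.125e-02]  (obs o_0=4)
t=1: δ = [3.906e-03, 1.758e-02, 5.859e-03, 8.789e-03]  ψ = [0, 1, 1, 1]  (obs o_1=0)
t=2: δ = [2.747e-04, 8.240e-04, 5.493e-04, 8.240e-04]  ψ = [1, 1, 1, 1]  (obs o_2=3)
t=3: δ = [1.287e-05, 3.862e-05, 2.575e-05, 7.725e-05]  ψ = [1, 1, 3, 1]  (obs o_3=2)
backtrack: best end state = 3; path = [1, 1, 1, 3]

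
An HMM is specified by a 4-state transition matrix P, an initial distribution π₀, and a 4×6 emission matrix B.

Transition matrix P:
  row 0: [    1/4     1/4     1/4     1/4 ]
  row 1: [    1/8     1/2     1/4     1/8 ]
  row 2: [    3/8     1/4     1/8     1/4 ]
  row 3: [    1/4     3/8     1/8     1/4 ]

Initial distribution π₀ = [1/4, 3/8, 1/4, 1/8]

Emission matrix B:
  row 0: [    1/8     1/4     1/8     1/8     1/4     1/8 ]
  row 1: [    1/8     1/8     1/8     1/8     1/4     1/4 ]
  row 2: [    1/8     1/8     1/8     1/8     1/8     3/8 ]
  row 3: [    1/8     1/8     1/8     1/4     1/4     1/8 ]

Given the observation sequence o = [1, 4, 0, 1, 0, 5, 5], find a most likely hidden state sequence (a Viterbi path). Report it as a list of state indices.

path = [1, 1, 1, 1, 1, 1, 1]

t=0: δ = [6.250e-02, 4.688e-02, 3.125e-02, 1.562e-02]  (obs o_0=1)
t=1: δ = [3.906e-03, 5.859e-03, 1.953e-03, 3.906e-03]  ψ = [0, 1, 0, 0]  (obs o_1=4)
t=2: δ = [1.221e-04, 3.662e-04, 1.831e-04, 1.221e-04]  ψ = [0, 1, 1, 0]  (obs o_2=0)
t=3: δ = [1.717e-05, 2.289e-05, 1.144e-05, 5.722e-06]  ψ = [2, 1, 1, 1]  (obs o_3=1)
t=4: δ = [5.364e-07, 1.431e-06, 7.153e-07, 5.364e-07]  ψ = [0, 1, 1, 0]  (obs o_4=0)
t=5: δ = [3.353e-08, 1.788e-07, 1.341e-07, 2.235e-08]  ψ = [2, 1, 1, 1]  (obs o_5=5)
t=6: δ = [6.286e-09, 2.235e-08, 1.676e-08, 4.191e-09]  ψ = [2, 1, 1, 2]  (obs o_6=5)
backtrack: best end state = 1; path = [1, 1, 1, 1, 1, 1, 1]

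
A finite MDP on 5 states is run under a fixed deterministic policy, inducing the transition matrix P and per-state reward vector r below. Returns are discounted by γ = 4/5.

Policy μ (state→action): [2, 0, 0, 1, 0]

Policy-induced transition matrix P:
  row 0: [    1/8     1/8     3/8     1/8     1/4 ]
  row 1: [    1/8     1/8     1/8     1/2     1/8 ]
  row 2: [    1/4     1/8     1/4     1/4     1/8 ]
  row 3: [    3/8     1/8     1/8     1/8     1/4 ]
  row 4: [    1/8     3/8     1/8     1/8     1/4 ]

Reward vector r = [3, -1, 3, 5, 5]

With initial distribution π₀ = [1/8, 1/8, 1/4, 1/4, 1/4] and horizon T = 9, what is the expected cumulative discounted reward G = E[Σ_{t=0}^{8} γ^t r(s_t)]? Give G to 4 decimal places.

G = 13.8817

t=0: π = [0.1250, 0.1250, 0.2500, 0.2500, 0.2500], E[r] = 3.5000, γ^t·E[r] = 3.500000, running G = 3.500000
t=1: π = [0.2188, 0.1875, 0.1875, 0.2031, 0.2031], E[r] = 3.0625, γ^t·E[r] = 2.450000, running G = 5.950000
t=2: π = [0.1992, 0.1758, 0.2031, 0.2188, 0.2031], E[r] = 3.1406, γ^t·E[r] = 2.010000, running G = 7.960000
t=3: π = [0.2051, 0.1758, 0.2002, 0.2163, 0.2026], E[r] = 3.1348, γ^t·E[r] = 1.605000, running G = 9.565000
t=4: π = [0.2041, 0.1757, 0.2013, 0.2159, 0.2030], E[r] = 3.1353, γ^t·E[r] = 1.284200, running G = 10.849200
t=5: π = [0.2041, 0.1758, 0.2012, 0.2160, 0.2029], E[r] = 3.1348, γ^t·E[r] = 1.027220, running G = 11.876420
t=6: π = [0.2042, 0.1757, 0.2012, 0.2161, 0.2029], E[r] = 3.1350, γ^t·E[r] = 0.821820, running G = 12.698240
t=7: π = [0.2042, 0.1757, 0.2012, 0.2160, 0.2029], E[r] = 3.1350, γ^t·E[r] = 0.657452, running G = 13.355692
t=8: π = [0.2042, 0.1757, 0.2012, 0.2160, 0.2029], E[r] = 3.1350, γ^t·E[r] = 0.525961, running G = 13.881654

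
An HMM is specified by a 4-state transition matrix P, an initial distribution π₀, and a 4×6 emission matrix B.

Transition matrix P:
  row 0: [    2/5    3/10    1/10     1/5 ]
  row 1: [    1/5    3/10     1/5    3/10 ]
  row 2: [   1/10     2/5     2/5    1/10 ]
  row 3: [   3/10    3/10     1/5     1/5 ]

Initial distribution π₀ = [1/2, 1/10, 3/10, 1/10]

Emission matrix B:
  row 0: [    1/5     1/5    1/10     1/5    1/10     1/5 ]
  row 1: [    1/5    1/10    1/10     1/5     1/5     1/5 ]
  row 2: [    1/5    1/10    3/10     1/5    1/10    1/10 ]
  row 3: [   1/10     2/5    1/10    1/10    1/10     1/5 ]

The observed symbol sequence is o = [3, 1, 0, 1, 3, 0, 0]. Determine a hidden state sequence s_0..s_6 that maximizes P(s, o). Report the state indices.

t=0: δ = [1.000e-01, 2.000e-02, 6.000e-02, 1.000e-02]  (obs o_0=3)
t=1: δ = [8.000e-03, 3.000e-03, 2.400e-03, 8.000e-03]  ψ = [0, 0, 2, 0]  (obs o_1=1)
t=2: δ = [6.400e-04, 4.800e-04, 3.200e-04, 1.600e-04]  ψ = [0, 0, 3, 0]  (obs o_2=0)
t=3: δ = [5.120e-05, 1.920e-05, 1.280e-05, 5.760e-05]  ψ = [0, 0, 2, 1]  (obs o_3=1)
t=4: δ = [4.096e-06, 3.456e-06, 2.304e-06, 1.152e-06]  ψ = [0, 3, 3, 3]  (obs o_4=3)
t=5: δ = [3.277e-07, 2.458e-07, 1.843e-07, 1.037e-07]  ψ = [0, 0, 2, 1]  (obs o_5=0)
t=6: δ = [2.621e-08, 1.966e-08, 1.475e-08, 7.373e-09]  ψ = [0, 0, 2, 1]  (obs o_6=0)
backtrack: best end state = 0; path = [0, 0, 0, 0, 0, 0, 0]

path = [0, 0, 0, 0, 0, 0, 0]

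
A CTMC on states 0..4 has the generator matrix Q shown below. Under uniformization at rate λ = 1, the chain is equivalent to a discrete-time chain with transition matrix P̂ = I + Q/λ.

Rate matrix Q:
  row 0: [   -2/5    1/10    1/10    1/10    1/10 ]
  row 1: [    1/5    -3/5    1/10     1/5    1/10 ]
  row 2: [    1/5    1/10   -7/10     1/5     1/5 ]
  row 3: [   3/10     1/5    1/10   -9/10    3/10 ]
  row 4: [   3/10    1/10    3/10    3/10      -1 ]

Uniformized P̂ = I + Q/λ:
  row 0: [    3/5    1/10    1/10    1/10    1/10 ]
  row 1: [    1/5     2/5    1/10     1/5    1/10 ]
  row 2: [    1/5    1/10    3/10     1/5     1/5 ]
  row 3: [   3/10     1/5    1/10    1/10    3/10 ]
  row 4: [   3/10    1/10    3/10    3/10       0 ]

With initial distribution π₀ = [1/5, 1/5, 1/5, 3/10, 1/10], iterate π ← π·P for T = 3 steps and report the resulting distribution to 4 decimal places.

t=0: π = [0.2000, 0.2000, 0.2000, 0.3000, 0.1000]
t=1: π = [0.3200, 0.1900, 0.1600, 0.1600, 0.1700]
t=2: π = [0.3610, 0.1730, 0.1660, 0.1690, 0.1310]
t=3: π = [0.3744, 0.1688, 0.1594, 0.1601, 0.1373]

π = [0.3744, 0.1688, 0.1594, 0.1601, 0.1373]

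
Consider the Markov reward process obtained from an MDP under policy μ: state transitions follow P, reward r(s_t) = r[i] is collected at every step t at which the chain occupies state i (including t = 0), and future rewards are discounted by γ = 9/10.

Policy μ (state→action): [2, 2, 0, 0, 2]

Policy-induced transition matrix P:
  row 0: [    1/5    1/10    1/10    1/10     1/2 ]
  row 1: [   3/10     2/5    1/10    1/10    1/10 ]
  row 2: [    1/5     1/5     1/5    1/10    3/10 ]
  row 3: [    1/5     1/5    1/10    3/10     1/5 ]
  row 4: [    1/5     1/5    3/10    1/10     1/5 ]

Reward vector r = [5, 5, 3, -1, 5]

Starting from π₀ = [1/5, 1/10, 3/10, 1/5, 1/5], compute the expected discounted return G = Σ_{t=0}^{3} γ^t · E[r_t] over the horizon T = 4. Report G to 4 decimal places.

G = 12.6344

t=0: π = [0.2000, 0.1000, 0.3000, 0.2000, 0.2000], E[r] = 3.2000, γ^t·E[r] = 3.200000, running G = 3.200000
t=1: π = [0.2100, 0.2000, 0.1700, 0.1400, 0.2800], E[r] = 3.8200, γ^t·E[r] = 3.438000, running G = 6.638000
t=2: π = [0.2200, 0.2190, 0.1730, 0.1280, 0.2600], E[r] = 3.8860, γ^t·E[r] = 3.147660, running G = 9.785660
t=3: π = [0.2219, 0.2218, 0.1693, 0.1256, 0.2614], E[r] = 3.9078, γ^t·E[r] = 2.848786, running G = 12.634446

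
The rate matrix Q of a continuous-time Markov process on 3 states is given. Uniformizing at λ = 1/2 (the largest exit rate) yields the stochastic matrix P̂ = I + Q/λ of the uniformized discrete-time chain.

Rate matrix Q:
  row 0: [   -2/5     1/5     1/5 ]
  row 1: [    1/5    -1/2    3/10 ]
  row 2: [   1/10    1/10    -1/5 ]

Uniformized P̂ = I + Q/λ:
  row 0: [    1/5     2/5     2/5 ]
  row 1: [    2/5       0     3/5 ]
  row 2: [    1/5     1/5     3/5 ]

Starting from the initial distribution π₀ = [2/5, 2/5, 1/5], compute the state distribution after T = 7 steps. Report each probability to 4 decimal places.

π = [0.2414, 0.2069, 0.5517]

t=0: π = [0.4000, 0.4000, 0.2000]
t=1: π = [0.2800, 0.2000, 0.5200]
t=2: π = [0.2400, 0.2160, 0.5440]
t=3: π = [0.2432, 0.2048, 0.5520]
t=4: π = [0.2410, 0.2077, 0.5514]
t=5: π = [0.2415, 0.2067, 0.5518]
t=6: π = [0.2413, 0.2070, 0.5517]
t=7: π = [0.2414, 0.2069, 0.5517]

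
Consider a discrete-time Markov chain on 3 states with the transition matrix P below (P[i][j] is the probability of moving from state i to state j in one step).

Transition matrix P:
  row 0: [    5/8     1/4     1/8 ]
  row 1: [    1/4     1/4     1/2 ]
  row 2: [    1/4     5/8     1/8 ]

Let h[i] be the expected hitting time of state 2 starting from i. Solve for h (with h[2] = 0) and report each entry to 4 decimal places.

h = [4.5714, 2.8571, 0.0000]

First-step conditioning: h[2] = 0; for i ≠ 2, h[i] = 1 + Σ_k P[i][k]·h[k].
  h[0] = 1 + 5/8·h[0] + 1/4·h[1]
  h[1] = 1 + 1/4·h[0] + 1/4·h[1]
Solving the 2×2 linear system over states ≠ 2 gives exactly h = [32/7, 20/7, 0] (h[2] = 0 is the target).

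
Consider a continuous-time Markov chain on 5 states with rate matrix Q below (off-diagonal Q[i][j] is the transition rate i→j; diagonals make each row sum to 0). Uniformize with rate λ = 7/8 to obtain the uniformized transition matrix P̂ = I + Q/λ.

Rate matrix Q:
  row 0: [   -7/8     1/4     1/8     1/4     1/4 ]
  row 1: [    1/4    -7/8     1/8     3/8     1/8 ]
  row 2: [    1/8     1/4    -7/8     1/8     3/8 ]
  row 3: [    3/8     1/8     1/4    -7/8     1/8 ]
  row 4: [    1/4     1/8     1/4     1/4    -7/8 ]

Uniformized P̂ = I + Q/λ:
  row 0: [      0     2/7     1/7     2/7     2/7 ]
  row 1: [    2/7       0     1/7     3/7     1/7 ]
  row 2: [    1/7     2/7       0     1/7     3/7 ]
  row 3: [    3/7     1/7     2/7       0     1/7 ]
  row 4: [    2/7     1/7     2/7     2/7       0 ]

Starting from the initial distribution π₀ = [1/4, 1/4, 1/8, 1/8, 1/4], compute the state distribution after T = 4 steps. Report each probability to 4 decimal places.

π = [0.2297, 0.1741, 0.1787, 0.2215, 0.1959]

t=0: π = [0.2500, 0.2500, 0.1250, 0.1250, 0.2500]
t=1: π = [0.2143, 0.1607, 0.1786, 0.2679, 0.1786]
t=2: π = [0.2372, 0.1760, 0.1811, 0.2066, 0.1990]
t=3: π = [0.2216, 0.1775, 0.1749, 0.2259, 0.2001]
t=4: π = [0.2297, 0.1741, 0.1787, 0.2215, 0.1959]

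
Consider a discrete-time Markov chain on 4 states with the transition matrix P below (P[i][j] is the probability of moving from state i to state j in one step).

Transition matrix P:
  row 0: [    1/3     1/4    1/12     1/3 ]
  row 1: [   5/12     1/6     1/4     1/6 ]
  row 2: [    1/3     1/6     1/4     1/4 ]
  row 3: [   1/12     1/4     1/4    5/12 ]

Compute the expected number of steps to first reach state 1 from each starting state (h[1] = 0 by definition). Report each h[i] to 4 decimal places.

h = [4.2397, 0.0000, 4.6562, 4.3155]

First-step conditioning: h[1] = 0; for i ≠ 1, h[i] = 1 + Σ_k P[i][k]·h[k].
  h[0] = 1 + 1/3·h[0] + 1/12·h[2] + 1/3·h[3]
  h[2] = 1 + 1/3·h[0] + 1/4·h[2] + 1/4·h[3]
  h[3] = 1 + 1/12·h[0] + 1/4·h[2] + 5/12·h[3]
Solving the 3×3 linear system over states ≠ 1 gives exactly h = [1344/317, 0, 1476/317, 1368/317] (h[1] = 0 is the target).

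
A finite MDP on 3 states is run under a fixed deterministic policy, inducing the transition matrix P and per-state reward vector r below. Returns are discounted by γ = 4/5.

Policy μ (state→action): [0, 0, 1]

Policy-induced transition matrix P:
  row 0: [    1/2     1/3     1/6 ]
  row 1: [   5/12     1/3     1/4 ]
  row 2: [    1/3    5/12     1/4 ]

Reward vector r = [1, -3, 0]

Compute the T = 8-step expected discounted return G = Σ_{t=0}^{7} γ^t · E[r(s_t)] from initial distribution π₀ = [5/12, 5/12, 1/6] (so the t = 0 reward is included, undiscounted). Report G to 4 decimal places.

t=0: π = [0.4167, 0.4167, 0.1667], E[r] = -0.8333, γ^t·E[r] = -0.833333, running G = -0.833333
t=1: π = [0.4375, 0.3472, 0.2153], E[r] = -0.6042, γ^t·E[r] = -0.483333, running G = -1.316667
t=2: π = [0.4352, 0.3513, 0.2135], E[r] = -0.6186, γ^t·E[r] = -0.395926, running G = -1.712593
t=3: π = [0.4351, 0.3511, 0.2137], E[r] = -0.6182, γ^t·E[r] = -0.316543, running G = -2.029136
t=4: π = [0.4351, 0.3511, 0.2137], E[r] = -0.6183, γ^t·E[r] = -0.253263, running G = -2.282398
t=5: π = [0.4351, 0.3511, 0.2137], E[r] = -0.6183, γ^t·E[r] = -0.202611, running G = -2.485009
t=6: π = [0.4351, 0.3511, 0.2137], E[r] = -0.6183, γ^t·E[r] = -0.162089, running G = -2.647098
t=7: π = [0.4351, 0.3511, 0.2137], E[r] = -0.6183, γ^t·E[r] = -0.129671, running G = -2.776770

G = -2.7768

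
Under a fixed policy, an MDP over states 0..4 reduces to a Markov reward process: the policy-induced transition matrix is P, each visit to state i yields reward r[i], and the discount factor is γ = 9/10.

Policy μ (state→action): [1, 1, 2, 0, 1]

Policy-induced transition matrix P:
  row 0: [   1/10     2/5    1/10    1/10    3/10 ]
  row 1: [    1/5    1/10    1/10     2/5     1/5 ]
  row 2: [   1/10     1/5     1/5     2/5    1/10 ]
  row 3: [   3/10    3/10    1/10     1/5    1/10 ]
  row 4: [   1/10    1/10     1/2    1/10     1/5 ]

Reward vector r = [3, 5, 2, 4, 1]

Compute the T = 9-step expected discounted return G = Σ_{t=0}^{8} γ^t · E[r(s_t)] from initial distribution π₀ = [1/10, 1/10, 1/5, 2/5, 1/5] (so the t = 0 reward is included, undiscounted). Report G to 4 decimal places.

t=0: π = [0.1000, 0.1000, 0.2000, 0.4000, 0.2000], E[r] = 3.0000, γ^t·E[r] = 3.000000, running G = 3.000000
t=1: π = [0.1900, 0.2300, 0.2000, 0.2300, 0.1500], E[r] = 3.1900, γ^t·E[r] = 2.871000, running G = 5.871000
t=2: π = [0.1690, 0.2230, 0.1800, 0.2520, 0.1760], E[r] = 3.1660, γ^t·E[r] = 2.564460, running G = 8.435460
t=3: π = [0.1727, 0.2191, 0.1884, 0.2461, 0.1737], E[r] = 3.1485, γ^t·E[r] = 2.295257, running G = 10.730717
t=4: π = [0.1711, 0.2199, 0.1883, 0.2469, 0.1738], E[r] = 3.1506, γ^t·E[r] = 2.067135, running G = 12.797851
t=5: π = [0.1714, 0.2195, 0.1884, 0.2471, 0.1736], E[r] = 3.1507, γ^t·E[r] = 1.860444, running G = 14.658296
t=6: π = [0.1714, 0.2197, 0.1883, 0.2471, 0.1736], E[r] = 3.1510, γ^t·E[r] = 1.674562, running G = 16.332858
t=7: π = [0.1714, 0.2197, 0.1883, 0.2471, 0.1736], E[r] = 3.1509, γ^t·E[r] = 1.507087, running G = 17.839945
t=8: π = [0.1714, 0.2197, 0.1883, 0.2471, 0.1736], E[r] = 3.1509, γ^t·E[r] = 1.356373, running G = 19.196318

G = 19.1963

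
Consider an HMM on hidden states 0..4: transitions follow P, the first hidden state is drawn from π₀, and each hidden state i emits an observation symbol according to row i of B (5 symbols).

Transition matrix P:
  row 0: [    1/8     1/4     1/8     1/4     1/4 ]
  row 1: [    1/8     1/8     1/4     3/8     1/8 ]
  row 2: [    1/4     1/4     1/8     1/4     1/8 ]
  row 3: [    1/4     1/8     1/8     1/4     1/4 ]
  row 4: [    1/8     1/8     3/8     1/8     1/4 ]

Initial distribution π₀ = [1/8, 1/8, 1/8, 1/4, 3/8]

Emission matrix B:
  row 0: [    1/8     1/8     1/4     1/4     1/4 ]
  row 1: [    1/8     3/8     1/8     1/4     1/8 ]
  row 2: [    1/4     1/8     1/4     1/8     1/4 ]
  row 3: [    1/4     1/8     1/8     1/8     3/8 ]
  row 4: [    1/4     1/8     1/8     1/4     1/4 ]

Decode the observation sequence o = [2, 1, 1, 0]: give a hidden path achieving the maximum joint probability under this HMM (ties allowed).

path = [4, 2, 1, 3]

t=0: δ = [3.125e-02, 1.562e-02, 3.125e-02, 3.125e-02, 4.688e-02]  (obs o_0=2)
t=1: δ = [9.766e-04, 2.930e-03, 2.197e-03, 9.766e-04, 1.465e-03]  ψ = [2, 0, 4, 0, 4]  (obs o_1=1)
t=2: δ = [6.866e-05, 2.060e-04, 9.155e-05, 1.373e-04, 4.578e-05]  ψ = [2, 2, 1, 1, 1]  (obs o_2=1)
t=3: δ = [4.292e-06, 3.219e-06, 1.287e-05, 1.931e-05, 8.583e-06]  ψ = [3, 1, 1, 1, 3]  (obs o_3=0)
backtrack: best end state = 3; path = [4, 2, 1, 3]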